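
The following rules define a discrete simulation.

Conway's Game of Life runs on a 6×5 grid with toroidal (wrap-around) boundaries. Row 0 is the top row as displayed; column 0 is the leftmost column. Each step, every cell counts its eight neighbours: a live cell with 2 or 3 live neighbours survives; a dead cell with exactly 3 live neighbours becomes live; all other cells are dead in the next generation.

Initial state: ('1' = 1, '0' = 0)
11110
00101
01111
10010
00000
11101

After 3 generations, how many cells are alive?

6

gen 0: 11110
00101
01111
10010
00000
11101
gen 1: 00000
00000
01000
11010
00110
00001
gen 2: 00000
00000
11100
11011
11110
00010
gen 3: 00000
01000
00110
00000
00000
01011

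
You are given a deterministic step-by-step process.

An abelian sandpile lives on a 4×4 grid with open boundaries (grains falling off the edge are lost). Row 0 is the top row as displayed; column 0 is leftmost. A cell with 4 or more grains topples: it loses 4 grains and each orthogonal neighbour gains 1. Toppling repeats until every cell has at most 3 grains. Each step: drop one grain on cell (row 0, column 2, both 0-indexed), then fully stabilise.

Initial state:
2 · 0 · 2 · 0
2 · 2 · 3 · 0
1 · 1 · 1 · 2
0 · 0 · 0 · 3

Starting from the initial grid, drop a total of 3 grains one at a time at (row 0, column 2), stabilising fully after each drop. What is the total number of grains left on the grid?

k=0  2 · 0 · 2 · 0
2 · 2 · 3 · 0
1 · 1 · 1 · 2
0 · 0 · 0 · 3
k=1  2 · 0 · 3 · 0
2 · 2 · 3 · 0
1 · 1 · 1 · 2
0 · 0 · 0 · 3
k=2  2 · 1 · 1 · 1
2 · 3 · 0 · 1
1 · 1 · 2 · 2
0 · 0 · 0 · 3
k=3  2 · 1 · 2 · 1
2 · 3 · 0 · 1
1 · 1 · 2 · 2
0 · 0 · 0 · 3

21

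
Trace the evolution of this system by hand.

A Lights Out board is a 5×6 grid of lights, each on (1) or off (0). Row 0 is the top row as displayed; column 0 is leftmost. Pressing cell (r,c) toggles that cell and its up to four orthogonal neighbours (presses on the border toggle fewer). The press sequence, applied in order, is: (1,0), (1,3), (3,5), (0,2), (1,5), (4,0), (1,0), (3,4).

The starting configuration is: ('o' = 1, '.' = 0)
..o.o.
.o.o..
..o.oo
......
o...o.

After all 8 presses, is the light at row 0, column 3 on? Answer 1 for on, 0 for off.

0

[0] ..o.o.
.o.o..
..o.oo
......
o...o.
[1] o.o.o.
o..o..
o.o.oo
......
o...o.
[2] o.ooo.
o.o.o.
o.oooo
......
o...o.
[3] o.ooo.
o.o.o.
o.ooo.
....oo
o...oo
[4] oo..o.
o...o.
o.ooo.
....oo
o...oo
[5] oo..oo
o....o
o.oooo
....oo
o...oo
[6] oo..oo
o....o
o.oooo
o...oo
.o..oo
[7] .o..oo
.o...o
..oooo
o...oo
.o..oo
[8] .o..oo
.o...o
..oo.o
o..o..
.o...o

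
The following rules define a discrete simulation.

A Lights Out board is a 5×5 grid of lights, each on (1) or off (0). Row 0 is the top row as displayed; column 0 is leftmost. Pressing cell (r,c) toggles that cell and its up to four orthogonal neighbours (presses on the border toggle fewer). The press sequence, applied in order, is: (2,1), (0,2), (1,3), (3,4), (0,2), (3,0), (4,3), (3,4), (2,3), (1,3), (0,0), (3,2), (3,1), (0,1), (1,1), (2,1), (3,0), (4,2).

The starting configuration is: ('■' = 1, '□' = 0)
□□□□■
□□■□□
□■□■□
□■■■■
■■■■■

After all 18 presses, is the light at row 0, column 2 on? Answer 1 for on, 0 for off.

0) □□□□■
□□■□□
□■□■□
□■■■■
■■■■■
1) □□□□■
□■■□□
■□■■□
□□■■■
■■■■■
2) □■■■■
□■□□□
■□■■□
□□■■■
■■■■■
3) □■■□■
□■■■■
■□■□□
□□■■■
■■■■■
4) □■■□■
□■■■■
■□■□■
□□■□□
■■■■□
5) □□□■■
□■□■■
■□■□■
□□■□□
■■■■□
6) □□□■■
□■□■■
□□■□■
■■■□□
□■■■□
7) □□□■■
□■□■■
□□■□■
■■■■□
□■□□■
8) □□□■■
□■□■■
□□■□□
■■■□■
□■□□□
9) □□□■■
□■□□■
□□□■■
■■■■■
□■□□□
10) □□□□■
□■■■□
□□□□■
■■■■■
□■□□□
11) ■■□□■
■■■■□
□□□□■
■■■■■
□■□□□
12) ■■□□■
■■■■□
□□■□■
■□□□■
□■■□□
13) ■■□□■
■■■■□
□■■□■
□■■□■
□□■□□
14) □□■□■
■□■■□
□■■□■
□■■□■
□□■□□
15) □■■□■
□■□■□
□□■□■
□■■□■
□□■□□
16) □■■□■
□□□■□
■■□□■
□□■□■
□□■□□
17) □■■□■
□□□■□
□■□□■
■■■□■
■□■□□
18) □■■□■
□□□■□
□■□□■
■■□□■
■■□■□

1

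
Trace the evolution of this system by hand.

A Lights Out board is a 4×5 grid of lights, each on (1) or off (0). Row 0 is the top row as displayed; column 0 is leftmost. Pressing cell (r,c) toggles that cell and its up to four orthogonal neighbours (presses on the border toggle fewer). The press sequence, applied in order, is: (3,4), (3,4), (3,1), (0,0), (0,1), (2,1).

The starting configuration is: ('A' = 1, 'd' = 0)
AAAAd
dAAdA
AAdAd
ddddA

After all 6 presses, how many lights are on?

step 0: AAAAd
dAAdA
AAdAd
ddddA
step 1: AAAAd
dAAdA
AAdAA
dddAd
step 2: AAAAd
dAAdA
AAdAd
ddddA
step 3: AAAAd
dAAdA
AddAd
AAAdA
step 4: ddAAd
AAAdA
AddAd
AAAdA
step 5: AAdAd
AdAdA
AddAd
AAAdA
step 6: AAdAd
AAAdA
dAAAd
AdAdA

13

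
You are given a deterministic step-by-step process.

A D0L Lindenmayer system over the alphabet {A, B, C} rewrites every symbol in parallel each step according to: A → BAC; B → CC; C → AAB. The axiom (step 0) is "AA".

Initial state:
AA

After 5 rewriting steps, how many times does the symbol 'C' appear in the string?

gen 0: AA
gen 1: BACBAC
gen 2: CCBACAABCCBACAAB
gen 3: AABAABCCBACAABBACBACCCAABAABCCBACAABBACBACCC
gen 4: BACBACCCBACBACCCAABAABCCBACAABBACBACCCCCBACAABCCBACAABAABAABBACBACCCBACBACCCAABAABCCBACAABBACBACCCCCBACAABCCBACAABAABAAB
gen 5: CCBACAABCCBACAABAABAABCCBACAABCCBACAABAABAABBACBACCCBACBAC…BAABCCBACAABBACBACCCAABAABCCBACAABBACBACCCBACBACCCBACBACCC  (len 328)

110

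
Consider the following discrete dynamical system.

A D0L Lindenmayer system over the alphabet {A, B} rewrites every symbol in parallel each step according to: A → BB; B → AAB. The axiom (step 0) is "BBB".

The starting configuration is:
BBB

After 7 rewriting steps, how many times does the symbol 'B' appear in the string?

1323

step 0: BBB
step 1: AABAABAAB
step 2: BBBBAABBBBBAABBBBBAAB
step 3: AABAABAABAABBBBBAABAABAABAABAABBBBBAABAABAABAABAABBBBBAAB
step 4: BBBBAABBBBBAABBBBBAABBBBBAABAABAABAABAABBBBBAABBBBBAABBBBB…BAABBBBBAABBBBBAABBBBBAABBBBBAABBBBBAABAABAABAABAABBBBBAAB  (len 141)
step 5: AABAABAABAABBBBBAABAABAABAABAABBBBBAABAABAABAABAABBBBBAABA…BAABBBBBAABBBBBAABBBBBAABBBBBAABBBBBAABAABAABAABAABBBBBAAB  (len 369)
step 6: BBBBAABBBBBAABBBBBAABBBBBAABAABAABAABAABBBBBAABBBBBAABBBBB…BAABBBBBAABBBBBAABBBBBAABBBBBAABBBBBAABAABAABAABAABBBBBAAB  (len 933)
step 7: AABAABAABAABBBBBAABAABAABAABAABBBBBAABAABAABAABAABBBBBAABA…BAABBBBBAABBBBBAABBBBBAABBBBBAABBBBBAABAABAABAABAABBBBBAAB  (len 2409)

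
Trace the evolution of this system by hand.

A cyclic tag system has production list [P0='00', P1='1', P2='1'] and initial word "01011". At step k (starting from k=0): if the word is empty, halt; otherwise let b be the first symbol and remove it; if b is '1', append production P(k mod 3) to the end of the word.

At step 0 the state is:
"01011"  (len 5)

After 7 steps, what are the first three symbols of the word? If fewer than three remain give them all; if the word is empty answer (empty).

011

gen 0: "01011"  (len 5)
gen 1: "1011"  (len 4)
gen 2: "0111"  (len 4)
gen 3: "111"  (len 3)
gen 4: "1100"  (len 4)
gen 5: "1001"  (len 4)
gen 6: "0011"  (len 4)
gen 7: "011"  (len 3)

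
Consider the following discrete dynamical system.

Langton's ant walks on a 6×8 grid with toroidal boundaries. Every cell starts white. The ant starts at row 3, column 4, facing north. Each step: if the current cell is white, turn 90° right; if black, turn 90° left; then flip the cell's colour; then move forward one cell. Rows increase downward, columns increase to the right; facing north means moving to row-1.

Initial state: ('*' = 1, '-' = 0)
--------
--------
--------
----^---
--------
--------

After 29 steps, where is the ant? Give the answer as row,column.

5,3

gen 0: --------
--------
--------
----^---
--------
--------
gen 1: --------
--------
--------
----*>--
--------
--------
gen 2: --------
--------
--------
----**--
-----v--
--------
gen 3: --------
--------
--------
----**--
----<*--
--------
gen 4: --------
--------
--------
----^*--
----**--
--------
gen 5: --------
--------
--------
---<-*--
----**--
--------
gen 6: --------
--------
---^----
---*-*--
----**--
--------
gen 7: --------
--------
---*>---
---*-*--
----**--
--------
gen 8: --------
--------
---**---
---*v*--
----**--
--------
gen 9: --------
--------
---**---
---<**--
----**--
--------
gen 10: --------
--------
---**---
----**--
---v**--
--------
gen 11: --------
--------
---**---
----**--
--<***--
--------
gen 12: --------
--------
---**---
--^-**--
--****--
--------
gen 13: --------
--------
---**---
--*>**--
--****--
--------
gen 14: --------
--------
---**---
--****--
--*v**--
--------
gen 15: --------
--------
---**---
--****--
--*->*--
--------
gen 16: --------
--------
---**---
--**^*--
--*--*--
--------
gen 17: --------
--------
---**---
--*<-*--
--*--*--
--------
gen 18: --------
--------
---**---
--*--*--
--*v-*--
--------
gen 19: --------
--------
---**---
--*--*--
--<*-*--
--------
gen 20: --------
--------
---**---
--*--*--
---*-*--
--v-----
gen 21: --------
--------
---**---
--*--*--
---*-*--
-<*-----
gen 22: --------
--------
---**---
--*--*--
-^-*-*--
-**-----
gen 23: --------
--------
---**---
--*--*--
-*>*-*--
-**-----
gen 24: --------
--------
---**---
--*--*--
-***-*--
-*v-----
gen 25: --------
--------
---**---
--*--*--
-***-*--
-*->----
gen 26: ---v----
--------
---**---
--*--*--
-***-*--
-*-*----
gen 27: --<*----
--------
---**---
--*--*--
-***-*--
-*-*----
gen 28: --**----
--------
---**---
--*--*--
-***-*--
-*^*----
gen 29: --**----
--------
---**---
--*--*--
-***-*--
-**>----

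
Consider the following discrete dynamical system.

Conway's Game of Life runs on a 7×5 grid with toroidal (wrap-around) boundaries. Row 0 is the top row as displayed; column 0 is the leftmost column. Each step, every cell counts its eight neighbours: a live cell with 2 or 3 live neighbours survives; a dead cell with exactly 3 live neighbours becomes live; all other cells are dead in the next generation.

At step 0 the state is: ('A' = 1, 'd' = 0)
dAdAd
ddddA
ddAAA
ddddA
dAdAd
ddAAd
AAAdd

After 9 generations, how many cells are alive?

t=0: dAdAd
ddddA
ddAAA
ddddA
dAdAd
ddAAd
AAAdd
t=1: dAdAA
AdddA
AdddA
AdddA
dddAA
AddAA
AdddA
t=2: dAdAd
dAddd
dAdAd
ddddd
ddddd
ddddd
dAAdd
t=3: AAddd
AAddd
ddAdd
ddddd
ddddd
ddddd
dAAdd
t=4: ddddd
AdAdd
dAddd
ddddd
ddddd
ddddd
AAAdd
t=5: AdAdd
dAddd
dAddd
ddddd
ddddd
dAddd
dAddd
t=6: AdAdd
AAAdd
ddddd
ddddd
ddddd
ddddd
AAAdd
t=7: dddAA
AdAdd
dAddd
ddddd
ddddd
dAddd
AdAdd
t=8: AdAAA
AAAAA
dAddd
ddddd
ddddd
dAddd
AAAAA
t=9: ddddd
ddddd
dAdAA
ddddd
ddddd
dAdAA
ddddd

6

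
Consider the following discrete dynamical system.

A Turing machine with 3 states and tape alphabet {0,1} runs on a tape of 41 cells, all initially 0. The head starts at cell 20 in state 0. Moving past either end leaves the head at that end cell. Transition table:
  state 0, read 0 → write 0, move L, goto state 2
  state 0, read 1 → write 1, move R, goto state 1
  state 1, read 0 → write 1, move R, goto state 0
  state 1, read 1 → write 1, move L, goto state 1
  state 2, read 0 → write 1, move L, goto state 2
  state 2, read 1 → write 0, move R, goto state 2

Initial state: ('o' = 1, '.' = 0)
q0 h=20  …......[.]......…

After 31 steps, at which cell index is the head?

0) q0 h=20  …......[.]......…
1) q2 h=19  …......[.]......…
2) q2 h=18  …......[.]o.....…
3) q2 h=17  …......[.]oo....…
4) q2 h=16  …......[.]ooo...…
5) q2 h=15  …......[.]oooo..…
6) q2 h=14  …......[.]ooooo.…
7) q2 h=13  …......[.]oooooo…
8) q2 h=12  …......[.]oooooo…
9) q2 h=11  …......[.]oooooo…
10) q2 h=10  …......[.]oooooo…
11) q2 h= 9  …......[.]oooooo…
12) q2 h= 8  …......[.]oooooo…
13) q2 h= 7  …......[.]oooooo…
14) q2 h= 6  |......[.]oooooo…
15) q2 h= 5  |.....[.]oooooo…
16) q2 h= 4  |....[.]oooooo…
17) q2 h= 3  |...[.]oooooo…
18) q2 h= 2  |..[.]oooooo…
19) q2 h= 1  |.[.]oooooo…
20) q2 h= 0  |[.]oooooo…
21) q2 h= 0  |[o]oooooo…
22) q2 h= 1  |.[o]oooooo…
23) q2 h= 2  |..[o]oooooo…
24) q2 h= 3  |...[o]oooooo…
25) q2 h= 4  |....[o]oooooo…
26) q2 h= 5  |.....[o]oooooo…
27) q2 h= 6  |......[o]oooooo…
28) q2 h= 7  …......[o]oooooo…
29) q2 h= 8  …......[o]oooooo…
30) q2 h= 9  …......[o]oooooo…
31) q2 h=10  …......[o]oooooo…

10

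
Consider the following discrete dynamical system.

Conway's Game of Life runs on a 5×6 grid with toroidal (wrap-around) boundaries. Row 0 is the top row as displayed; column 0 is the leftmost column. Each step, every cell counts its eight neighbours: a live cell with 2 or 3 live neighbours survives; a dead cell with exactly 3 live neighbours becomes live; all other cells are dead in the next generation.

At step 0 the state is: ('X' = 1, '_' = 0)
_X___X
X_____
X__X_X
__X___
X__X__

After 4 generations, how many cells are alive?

gen 0: _X___X
X_____
X__X_X
__X___
X__X__
gen 1: _X___X
_X__X_
XX___X
XXXXXX
XXX___
gen 2: _____X
_XX_X_
______
___XX_
______
gen 3: ______
______
__X_X_
______
____X_
gen 4: ______
______
______
___X__
______

1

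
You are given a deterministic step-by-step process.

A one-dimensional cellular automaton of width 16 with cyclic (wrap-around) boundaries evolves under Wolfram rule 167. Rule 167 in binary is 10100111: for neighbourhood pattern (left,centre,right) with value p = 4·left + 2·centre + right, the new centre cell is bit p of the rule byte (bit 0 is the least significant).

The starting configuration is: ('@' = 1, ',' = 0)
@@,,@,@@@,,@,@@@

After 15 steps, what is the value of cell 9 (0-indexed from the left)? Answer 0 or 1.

1

step 0: @@,,@,@@@,,@,@@@
step 1: @,,@@@,@,,@@@,@@
step 2: ,,@,@,@@,@,@,@,@
step 3: ,@@@@@,,@@@@@@@@
step 4: @,@@@,,@,@@@@@@,
step 5: @@,@,,@@@,@@@@,@
step 6: @,@@,@,@,@,@@,@,
step 7: @@,,@@@@@@@,,@@@
step 8: @,,@,@@@@@,,@,@@
step 9: ,,@@@,@@@,,@@@,@
step 10: ,@,@,@,@,,@,@,@@
step 11: @@@@@@@@,@@@@@,,
step 12: ,@@@@@@,@,@@@,,@
step 13: @,@@@@,@@@,@,,@@
step 14: ,@,@@,@,@,@@,@,@
step 15: @@@,,@@@@@,,@@@@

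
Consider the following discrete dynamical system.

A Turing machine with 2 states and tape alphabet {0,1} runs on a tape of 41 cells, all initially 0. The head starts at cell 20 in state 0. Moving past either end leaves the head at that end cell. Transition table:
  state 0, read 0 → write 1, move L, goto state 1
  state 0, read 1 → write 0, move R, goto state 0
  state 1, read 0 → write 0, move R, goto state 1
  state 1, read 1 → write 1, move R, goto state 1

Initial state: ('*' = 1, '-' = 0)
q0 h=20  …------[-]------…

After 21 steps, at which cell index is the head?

0) q0 h=20  …------[-]------…
1) q1 h=19  …------[-]*-----…
2) q1 h=20  …------[*]------…
3) q1 h=21  …-----*[-]------…
4) q1 h=22  …----*-[-]------…
5) q1 h=23  …---*--[-]------…
6) q1 h=24  …--*---[-]------…
7) q1 h=25  …-*----[-]------…
8) q1 h=26  …*-----[-]------…
9) q1 h=27  …------[-]------…
10) q1 h=28  …------[-]------…
11) q1 h=29  …------[-]------…
12) q1 h=30  …------[-]------…
13) q1 h=31  …------[-]------…
14) q1 h=32  …------[-]------…
15) q1 h=33  …------[-]------…
16) q1 h=34  …------[-]------|
17) q1 h=35  …------[-]-----|
18) q1 h=36  …------[-]----|
19) q1 h=37  …------[-]---|
20) q1 h=38  …------[-]--|
21) q1 h=39  …------[-]-|

39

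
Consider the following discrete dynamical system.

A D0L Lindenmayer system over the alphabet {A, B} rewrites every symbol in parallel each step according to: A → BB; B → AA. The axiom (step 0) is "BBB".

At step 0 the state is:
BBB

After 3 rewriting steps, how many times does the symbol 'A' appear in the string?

gen 0: BBB
gen 1: AAAAAA
gen 2: BBBBBBBBBBBB
gen 3: AAAAAAAAAAAAAAAAAAAAAAAA

24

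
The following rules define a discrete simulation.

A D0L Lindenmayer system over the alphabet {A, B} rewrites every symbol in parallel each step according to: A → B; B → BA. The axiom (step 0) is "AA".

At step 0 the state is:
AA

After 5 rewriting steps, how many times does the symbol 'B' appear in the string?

10

0) AA
1) BB
2) BABA
3) BABBAB
4) BABBABABBA
5) BABBABABBABBABAB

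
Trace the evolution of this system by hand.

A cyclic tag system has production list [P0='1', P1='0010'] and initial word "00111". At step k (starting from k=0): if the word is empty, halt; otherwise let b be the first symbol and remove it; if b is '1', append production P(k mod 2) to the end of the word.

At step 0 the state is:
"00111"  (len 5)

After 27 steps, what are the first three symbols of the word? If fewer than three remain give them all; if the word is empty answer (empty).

step 0: "00111"  (len 5)
step 1: "0111"  (len 4)
step 2: "111"  (len 3)
step 3: "111"  (len 3)
step 4: "110010"  (len 6)
step 5: "100101"  (len 6)
step 6: "001010010"  (len 9)
step 7: "01010010"  (len 8)
step 8: "1010010"  (len 7)
step 9: "0100101"  (len 7)
step 10: "100101"  (len 6)
step 11: "001011"  (len 6)
step 12: "01011"  (len 5)
step 13: "1011"  (len 4)
step 14: "0110010"  (len 7)
step 15: "110010"  (len 6)
step 16: "100100010"  (len 9)
step 17: "001000101"  (len 9)
step 18: "01000101"  (len 8)
step 19: "1000101"  (len 7)
step 20: "0001010010"  (len 10)
step 21: "001010010"  (len 9)
step 22: "01010010"  (len 8)
step 23: "1010010"  (len 7)
step 24: "0100100010"  (len 10)
step 25: "100100010"  (len 9)
step 26: "001000100010"  (len 12)
step 27: "01000100010"  (len 11)

010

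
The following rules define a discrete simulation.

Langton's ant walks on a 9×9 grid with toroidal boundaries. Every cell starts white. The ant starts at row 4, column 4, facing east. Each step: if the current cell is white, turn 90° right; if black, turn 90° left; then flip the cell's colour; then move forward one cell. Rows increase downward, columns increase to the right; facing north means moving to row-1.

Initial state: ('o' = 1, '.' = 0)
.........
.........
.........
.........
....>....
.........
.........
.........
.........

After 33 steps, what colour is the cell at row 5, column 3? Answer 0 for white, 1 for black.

1

t=0: .........
.........
.........
.........
....>....
.........
.........
.........
.........
t=1: .........
.........
.........
.........
....o....
....v....
.........
.........
.........
t=2: .........
.........
.........
.........
....o....
...<o....
.........
.........
.........
t=3: .........
.........
.........
.........
...^o....
...oo....
.........
.........
.........
t=4: .........
.........
.........
.........
...o>....
...oo....
.........
.........
.........
t=5: .........
.........
.........
....^....
...o.....
...oo....
.........
.........
.........
t=6: .........
.........
.........
....o>...
...o.....
...oo....
.........
.........
.........
t=7: .........
.........
.........
....oo...
...o.v...
...oo....
.........
.........
.........
t=8: .........
.........
.........
....oo...
...o<o...
...oo....
.........
.........
.........
t=9: .........
.........
.........
....^o...
...ooo...
...oo....
.........
.........
.........
t=10: .........
.........
.........
...<.o...
...ooo...
...oo....
.........
.........
.........
t=11: .........
.........
...^.....
...o.o...
...ooo...
...oo....
.........
.........
.........
t=12: .........
.........
...o>....
...o.o...
...ooo...
...oo....
.........
.........
.........
t=13: .........
.........
...oo....
...ovo...
...ooo...
...oo....
.........
.........
.........
t=14: .........
.........
...oo....
...<oo...
...ooo...
...oo....
.........
.........
.........
t=15: .........
.........
...oo....
....oo...
...voo...
...oo....
.........
.........
.........
t=16: .........
.........
...oo....
....oo...
....>o...
...oo....
.........
.........
.........
t=17: .........
.........
...oo....
....^o...
.....o...
...oo....
.........
.........
.........
t=18: .........
.........
...oo....
...<.o...
.....o...
...oo....
.........
.........
.........
t=19: .........
.........
...^o....
...o.o...
.....o...
...oo....
.........
.........
.........
t=20: .........
.........
..<.o....
...o.o...
.....o...
...oo....
.........
.........
.........
t=21: .........
..^......
..o.o....
...o.o...
.....o...
...oo....
.........
.........
.........
t=22: .........
..o>.....
..o.o....
...o.o...
.....o...
...oo....
.........
.........
.........
t=23: .........
..oo.....
..ovo....
...o.o...
.....o...
...oo....
.........
.........
.........
t=24: .........
..oo.....
..<oo....
...o.o...
.....o...
...oo....
.........
.........
.........
t=25: .........
..oo.....
...oo....
..vo.o...
.....o...
...oo....
.........
.........
.........
t=26: .........
..oo.....
...oo....
.<oo.o...
.....o...
...oo....
.........
.........
.........
t=27: .........
..oo.....
.^.oo....
.ooo.o...
.....o...
...oo....
.........
.........
.........
t=28: .........
..oo.....
.o>oo....
.ooo.o...
.....o...
...oo....
.........
.........
.........
t=29: .........
..oo.....
.oooo....
.ovo.o...
.....o...
...oo....
.........
.........
.........
t=30: .........
..oo.....
.oooo....
.o.>.o...
.....o...
...oo....
.........
.........
.........
t=31: .........
..oo.....
.oo^o....
.o...o...
.....o...
...oo....
.........
.........
.........
t=32: .........
..oo.....
.o<.o....
.o...o...
.....o...
...oo....
.........
.........
.........
t=33: .........
..oo.....
.o..o....
.ov..o...
.....o...
...oo....
.........
.........
.........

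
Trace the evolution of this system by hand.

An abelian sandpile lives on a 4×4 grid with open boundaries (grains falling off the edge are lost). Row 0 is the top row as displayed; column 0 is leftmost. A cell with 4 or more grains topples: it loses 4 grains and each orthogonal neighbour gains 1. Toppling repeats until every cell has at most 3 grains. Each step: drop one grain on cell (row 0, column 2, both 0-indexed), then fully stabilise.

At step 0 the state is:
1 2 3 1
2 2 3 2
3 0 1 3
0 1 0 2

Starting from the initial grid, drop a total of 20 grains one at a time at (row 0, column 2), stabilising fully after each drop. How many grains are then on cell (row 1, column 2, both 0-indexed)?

2

t=0: 1 2 3 1
2 2 3 2
3 0 1 3
0 1 0 2
t=1: 1 3 1 2
2 3 0 3
3 0 2 3
0 1 0 2
t=2: 1 3 2 2
2 3 0 3
3 0 2 3
0 1 0 2
t=3: 1 3 3 2
2 3 0 3
3 0 2 3
0 1 0 2
t=4: 2 1 1 3
3 0 2 3
3 1 2 3
0 1 0 2
t=5: 2 1 2 3
3 0 2 3
3 1 2 3
0 1 0 2
t=6: 2 1 3 3
3 0 2 3
3 1 2 3
0 1 0 2
t=7: 2 2 2 1
3 1 1 2
3 2 0 1
0 1 1 3
t=8: 2 2 3 1
3 1 1 2
3 2 0 1
0 1 1 3
t=9: 2 3 0 2
3 1 2 2
3 2 0 1
0 1 1 3
t=10: 2 3 1 2
3 1 2 2
3 2 0 1
0 1 1 3
t=11: 2 3 2 2
3 1 2 2
3 2 0 1
0 1 1 3
t=12: 2 3 3 2
3 1 2 2
3 2 0 1
0 1 1 3
t=13: 3 0 1 3
3 2 3 2
3 2 0 1
0 1 1 3
t=14: 3 0 2 3
3 2 3 2
3 2 0 1
0 1 1 3
t=15: 3 0 3 3
3 2 3 2
3 2 0 1
0 1 1 3
t=16: 3 1 2 1
3 3 1 0
3 2 1 2
0 1 1 3
t=17: 3 1 3 1
3 3 1 0
3 2 1 2
0 1 1 3
t=18: 3 2 0 2
3 3 2 0
3 2 1 2
0 1 1 3
t=19: 3 2 1 2
3 3 2 0
3 2 1 2
0 1 1 3
t=20: 3 2 2 2
3 3 2 0
3 2 1 2
0 1 1 3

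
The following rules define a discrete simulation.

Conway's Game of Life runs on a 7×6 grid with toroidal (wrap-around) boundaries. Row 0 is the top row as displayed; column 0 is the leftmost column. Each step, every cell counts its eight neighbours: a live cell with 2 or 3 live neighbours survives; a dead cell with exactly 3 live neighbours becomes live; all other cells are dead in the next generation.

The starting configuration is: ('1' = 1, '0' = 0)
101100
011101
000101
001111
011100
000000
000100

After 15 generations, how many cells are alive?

15

t=0: 101100
011101
000101
001111
011100
000000
000100
t=1: 100000
010001
010001
110001
010000
000100
001100
t=2: 111000
010001
011011
011001
011000
000100
001100
t=3: 100100
000111
000111
000011
110100
010100
000100
t=4: 001101
101000
100000
001000
110101
110110
000110
t=5: 011001
101101
000000
001001
000101
010000
110000
t=6: 000111
101111
111111
000010
101010
011000
000000
t=7: 101000
000000
000000
000000
001001
011100
001110
t=8: 011000
000000
000000
000000
011100
010000
000010
t=9: 000000
000000
000000
001000
011000
010100
011000
t=10: 000000
000000
000000
011000
010100
100100
011000
t=11: 000000
000000
000000
011000
110100
100100
011000
t=12: 000000
000000
000000
111000
100100
100100
011000
t=13: 000000
000000
010000
111000
100101
100100
011000
t=14: 000000
000000
111000
001001
000111
100111
011000
t=15: 000000
010000
111000
001001
001000
110000
111111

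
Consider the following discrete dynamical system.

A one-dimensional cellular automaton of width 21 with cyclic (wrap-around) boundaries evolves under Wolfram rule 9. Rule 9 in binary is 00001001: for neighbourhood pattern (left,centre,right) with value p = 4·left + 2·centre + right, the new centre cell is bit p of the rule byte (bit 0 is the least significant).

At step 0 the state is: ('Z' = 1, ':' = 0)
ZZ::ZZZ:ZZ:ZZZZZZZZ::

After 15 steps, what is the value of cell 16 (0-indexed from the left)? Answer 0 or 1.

0

k=0  ZZ::ZZZ:ZZ:ZZZZZZZZ::
k=1  Z:::Z:::Z::Z:::::::::
k=2  ::Z:::Z::::::ZZZZZZZ:
k=3  Z:::Z:::ZZZZ:Z:::::::
k=4  ::Z:::Z:Z::::::ZZZZZ:
k=5  Z:::Z:::::ZZZZ:Z:::::
k=6  ::Z:::ZZZ:Z::::::ZZZ:
k=7  Z:::Z:Z:::::ZZZZ:Z:::
k=8  ::Z:::::ZZZ:Z::::::Z:
k=9  Z:::ZZZ:Z:::::ZZZZ:::
k=10  ::Z:Z:::::ZZZ:Z::::Z:
k=11  Z:::::ZZZ:Z:::::ZZ:::
k=12  ::ZZZ:Z:::::ZZZ:Z::Z:
k=13  Z:Z:::::ZZZ:Z::::::::
k=14  ::::ZZZ:Z:::::ZZZZZZ:
k=15  ZZZ:Z:::::ZZZ:Z::::::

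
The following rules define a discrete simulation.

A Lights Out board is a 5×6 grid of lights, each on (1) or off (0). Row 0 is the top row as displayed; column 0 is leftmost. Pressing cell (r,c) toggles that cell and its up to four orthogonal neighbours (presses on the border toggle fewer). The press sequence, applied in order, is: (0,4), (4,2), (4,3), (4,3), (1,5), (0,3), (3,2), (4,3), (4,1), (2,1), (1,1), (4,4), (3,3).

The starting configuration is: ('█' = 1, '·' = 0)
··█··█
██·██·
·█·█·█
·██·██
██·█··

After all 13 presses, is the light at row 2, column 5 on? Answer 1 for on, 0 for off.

0

gen 0: ··█··█
██·██·
·█·█·█
·██·██
██·█··
gen 1: ··███·
██·█··
·█·█·█
·██·██
██·█··
gen 2: ··███·
██·█··
·█·█·█
·█··██
█·█···
gen 3: ··███·
██·█··
·█·█·█
·█·███
█··██·
gen 4: ··███·
██·█··
·█·█·█
·█··██
█·█···
gen 5: ··████
██·███
·█·█··
·█··██
█·█···
gen 6: ·····█
██··██
·█·█··
·█··██
█·█···
gen 7: ·····█
██··██
·███··
··████
█·····
gen 8: ·····█
██··██
·███··
··█·██
█·███·
gen 9: ·····█
██··██
·███··
·██·██
·█·██·
gen 10: ·····█
█···██
█··█··
··█·██
·█·██·
gen 11: ·█···█
·██·██
██·█··
··█·██
·█·██·
gen 12: ·█···█
·██·██
██·█··
··█··█
·█···█
gen 13: ·█···█
·██·██
██····
···███
·█·█·█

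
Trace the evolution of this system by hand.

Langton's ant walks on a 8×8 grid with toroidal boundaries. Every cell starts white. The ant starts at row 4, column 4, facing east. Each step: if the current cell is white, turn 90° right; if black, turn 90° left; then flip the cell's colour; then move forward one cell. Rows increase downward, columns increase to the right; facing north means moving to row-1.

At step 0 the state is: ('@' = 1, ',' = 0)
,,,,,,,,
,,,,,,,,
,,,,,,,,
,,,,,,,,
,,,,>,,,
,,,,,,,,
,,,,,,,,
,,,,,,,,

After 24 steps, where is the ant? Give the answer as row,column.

step 0: ,,,,,,,,
,,,,,,,,
,,,,,,,,
,,,,,,,,
,,,,>,,,
,,,,,,,,
,,,,,,,,
,,,,,,,,
step 1: ,,,,,,,,
,,,,,,,,
,,,,,,,,
,,,,,,,,
,,,,@,,,
,,,,v,,,
,,,,,,,,
,,,,,,,,
step 2: ,,,,,,,,
,,,,,,,,
,,,,,,,,
,,,,,,,,
,,,,@,,,
,,,<@,,,
,,,,,,,,
,,,,,,,,
step 3: ,,,,,,,,
,,,,,,,,
,,,,,,,,
,,,,,,,,
,,,^@,,,
,,,@@,,,
,,,,,,,,
,,,,,,,,
step 4: ,,,,,,,,
,,,,,,,,
,,,,,,,,
,,,,,,,,
,,,@>,,,
,,,@@,,,
,,,,,,,,
,,,,,,,,
step 5: ,,,,,,,,
,,,,,,,,
,,,,,,,,
,,,,^,,,
,,,@,,,,
,,,@@,,,
,,,,,,,,
,,,,,,,,
step 6: ,,,,,,,,
,,,,,,,,
,,,,,,,,
,,,,@>,,
,,,@,,,,
,,,@@,,,
,,,,,,,,
,,,,,,,,
step 7: ,,,,,,,,
,,,,,,,,
,,,,,,,,
,,,,@@,,
,,,@,v,,
,,,@@,,,
,,,,,,,,
,,,,,,,,
step 8: ,,,,,,,,
,,,,,,,,
,,,,,,,,
,,,,@@,,
,,,@<@,,
,,,@@,,,
,,,,,,,,
,,,,,,,,
step 9: ,,,,,,,,
,,,,,,,,
,,,,,,,,
,,,,^@,,
,,,@@@,,
,,,@@,,,
,,,,,,,,
,,,,,,,,
step 10: ,,,,,,,,
,,,,,,,,
,,,,,,,,
,,,<,@,,
,,,@@@,,
,,,@@,,,
,,,,,,,,
,,,,,,,,
step 11: ,,,,,,,,
,,,,,,,,
,,,^,,,,
,,,@,@,,
,,,@@@,,
,,,@@,,,
,,,,,,,,
,,,,,,,,
step 12: ,,,,,,,,
,,,,,,,,
,,,@>,,,
,,,@,@,,
,,,@@@,,
,,,@@,,,
,,,,,,,,
,,,,,,,,
step 13: ,,,,,,,,
,,,,,,,,
,,,@@,,,
,,,@v@,,
,,,@@@,,
,,,@@,,,
,,,,,,,,
,,,,,,,,
step 14: ,,,,,,,,
,,,,,,,,
,,,@@,,,
,,,<@@,,
,,,@@@,,
,,,@@,,,
,,,,,,,,
,,,,,,,,
step 15: ,,,,,,,,
,,,,,,,,
,,,@@,,,
,,,,@@,,
,,,v@@,,
,,,@@,,,
,,,,,,,,
,,,,,,,,
step 16: ,,,,,,,,
,,,,,,,,
,,,@@,,,
,,,,@@,,
,,,,>@,,
,,,@@,,,
,,,,,,,,
,,,,,,,,
step 17: ,,,,,,,,
,,,,,,,,
,,,@@,,,
,,,,^@,,
,,,,,@,,
,,,@@,,,
,,,,,,,,
,,,,,,,,
step 18: ,,,,,,,,
,,,,,,,,
,,,@@,,,
,,,<,@,,
,,,,,@,,
,,,@@,,,
,,,,,,,,
,,,,,,,,
step 19: ,,,,,,,,
,,,,,,,,
,,,^@,,,
,,,@,@,,
,,,,,@,,
,,,@@,,,
,,,,,,,,
,,,,,,,,
step 20: ,,,,,,,,
,,,,,,,,
,,<,@,,,
,,,@,@,,
,,,,,@,,
,,,@@,,,
,,,,,,,,
,,,,,,,,
step 21: ,,,,,,,,
,,^,,,,,
,,@,@,,,
,,,@,@,,
,,,,,@,,
,,,@@,,,
,,,,,,,,
,,,,,,,,
step 22: ,,,,,,,,
,,@>,,,,
,,@,@,,,
,,,@,@,,
,,,,,@,,
,,,@@,,,
,,,,,,,,
,,,,,,,,
step 23: ,,,,,,,,
,,@@,,,,
,,@v@,,,
,,,@,@,,
,,,,,@,,
,,,@@,,,
,,,,,,,,
,,,,,,,,
step 24: ,,,,,,,,
,,@@,,,,
,,<@@,,,
,,,@,@,,
,,,,,@,,
,,,@@,,,
,,,,,,,,
,,,,,,,,

2,2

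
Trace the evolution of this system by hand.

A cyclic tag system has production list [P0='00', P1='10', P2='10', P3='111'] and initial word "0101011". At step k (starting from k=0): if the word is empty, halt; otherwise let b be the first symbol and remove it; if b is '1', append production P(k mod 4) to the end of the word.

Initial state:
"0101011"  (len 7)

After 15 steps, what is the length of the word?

15

[0] "0101011"  (len 7)
[1] "101011"  (len 6)
[2] "0101110"  (len 7)
[3] "101110"  (len 6)
[4] "01110111"  (len 8)
[5] "1110111"  (len 7)
[6] "11011110"  (len 8)
[7] "101111010"  (len 9)
[8] "01111010111"  (len 11)
[9] "1111010111"  (len 10)
[10] "11101011110"  (len 11)
[11] "110101111010"  (len 12)
[12] "10101111010111"  (len 14)
[13] "010111101011100"  (len 15)
[14] "10111101011100"  (len 14)
[15] "011110101110010"  (len 15)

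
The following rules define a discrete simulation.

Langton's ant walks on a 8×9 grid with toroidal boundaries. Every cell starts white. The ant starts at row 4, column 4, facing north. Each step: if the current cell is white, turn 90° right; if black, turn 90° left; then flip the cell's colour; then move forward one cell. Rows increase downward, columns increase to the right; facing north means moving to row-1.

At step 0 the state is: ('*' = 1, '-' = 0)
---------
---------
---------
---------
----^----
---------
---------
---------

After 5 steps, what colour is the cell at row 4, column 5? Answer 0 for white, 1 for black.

[0] ---------
---------
---------
---------
----^----
---------
---------
---------
[1] ---------
---------
---------
---------
----*>---
---------
---------
---------
[2] ---------
---------
---------
---------
----**---
-----v---
---------
---------
[3] ---------
---------
---------
---------
----**---
----<*---
---------
---------
[4] ---------
---------
---------
---------
----^*---
----**---
---------
---------
[5] ---------
---------
---------
---------
---<-*---
----**---
---------
---------

1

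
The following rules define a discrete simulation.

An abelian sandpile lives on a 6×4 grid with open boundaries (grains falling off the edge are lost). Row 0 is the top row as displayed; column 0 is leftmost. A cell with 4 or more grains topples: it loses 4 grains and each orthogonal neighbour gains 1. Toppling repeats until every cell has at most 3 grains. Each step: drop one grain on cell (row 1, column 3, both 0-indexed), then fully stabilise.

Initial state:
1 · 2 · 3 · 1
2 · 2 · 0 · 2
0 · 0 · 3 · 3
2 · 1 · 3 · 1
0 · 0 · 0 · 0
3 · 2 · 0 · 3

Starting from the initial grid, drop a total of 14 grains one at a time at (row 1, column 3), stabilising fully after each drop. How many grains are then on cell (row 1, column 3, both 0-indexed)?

k=0  1 · 2 · 3 · 1
2 · 2 · 0 · 2
0 · 0 · 3 · 3
2 · 1 · 3 · 1
0 · 0 · 0 · 0
3 · 2 · 0 · 3
k=1  1 · 2 · 3 · 1
2 · 2 · 0 · 3
0 · 0 · 3 · 3
2 · 1 · 3 · 1
0 · 0 · 0 · 0
3 · 2 · 0 · 3
k=2  1 · 2 · 3 · 2
2 · 2 · 2 · 1
0 · 1 · 1 · 1
2 · 2 · 0 · 3
0 · 0 · 1 · 0
3 · 2 · 0 · 3
k=3  1 · 2 · 3 · 2
2 · 2 · 2 · 2
0 · 1 · 1 · 1
2 · 2 · 0 · 3
0 · 0 · 1 · 0
3 · 2 · 0 · 3
k=4  1 · 2 · 3 · 2
2 · 2 · 2 · 3
0 · 1 · 1 · 1
2 · 2 · 0 · 3
0 · 0 · 1 · 0
3 · 2 · 0 · 3
k=5  1 · 2 · 3 · 3
2 · 2 · 3 · 0
0 · 1 · 1 · 2
2 · 2 · 0 · 3
0 · 0 · 1 · 0
3 · 2 · 0 · 3
k=6  1 · 2 · 3 · 3
2 · 2 · 3 · 1
0 · 1 · 1 · 2
2 · 2 · 0 · 3
0 · 0 · 1 · 0
3 · 2 · 0 · 3
k=7  1 · 2 · 3 · 3
2 · 2 · 3 · 2
0 · 1 · 1 · 2
2 · 2 · 0 · 3
0 · 0 · 1 · 0
3 · 2 · 0 · 3
k=8  1 · 2 · 3 · 3
2 · 2 · 3 · 3
0 · 1 · 1 · 2
2 · 2 · 0 · 3
0 · 0 · 1 · 0
3 · 2 · 0 · 3
k=9  1 · 3 · 1 · 1
2 · 3 · 1 · 2
0 · 1 · 2 · 3
2 · 2 · 0 · 3
0 · 0 · 1 · 0
3 · 2 · 0 · 3
k=10  1 · 3 · 1 · 1
2 · 3 · 1 · 3
0 · 1 · 2 · 3
2 · 2 · 0 · 3
0 · 0 · 1 · 0
3 · 2 · 0 · 3
k=11  1 · 3 · 1 · 2
2 · 3 · 2 · 1
0 · 1 · 3 · 1
2 · 2 · 1 · 0
0 · 0 · 1 · 1
3 · 2 · 0 · 3
k=12  1 · 3 · 1 · 2
2 · 3 · 2 · 2
0 · 1 · 3 · 1
2 · 2 · 1 · 0
0 · 0 · 1 · 1
3 · 2 · 0 · 3
k=13  1 · 3 · 1 · 2
2 · 3 · 2 · 3
0 · 1 · 3 · 1
2 · 2 · 1 · 0
0 · 0 · 1 · 1
3 · 2 · 0 · 3
k=14  1 · 3 · 1 · 3
2 · 3 · 3 · 0
0 · 1 · 3 · 2
2 · 2 · 1 · 0
0 · 0 · 1 · 1
3 · 2 · 0 · 3

0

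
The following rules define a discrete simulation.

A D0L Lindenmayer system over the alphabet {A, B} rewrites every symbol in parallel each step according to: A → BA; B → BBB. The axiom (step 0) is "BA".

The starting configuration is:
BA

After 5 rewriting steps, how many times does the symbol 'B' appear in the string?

364

t=0: BA
t=1: BBBBA
t=2: BBBBBBBBBBBBBA
t=3: BBBBBBBBBBBBBBBBBBBBBBBBBBBBBBBBBBBBBBBBA
t=4: BBBBBBBBBBBBBBBBBBBBBBBBBBBBBBBBBBBBBBBBBBBBBBBBBBBBBBBBBB…BBBBBBBBBBBBBBBBBBBBBBBBBBBBBBBBBBBBBBBBBBBBBBBBBBBBBBBBBA  (len 122)
t=5: BBBBBBBBBBBBBBBBBBBBBBBBBBBBBBBBBBBBBBBBBBBBBBBBBBBBBBBBBB…BBBBBBBBBBBBBBBBBBBBBBBBBBBBBBBBBBBBBBBBBBBBBBBBBBBBBBBBBA  (len 365)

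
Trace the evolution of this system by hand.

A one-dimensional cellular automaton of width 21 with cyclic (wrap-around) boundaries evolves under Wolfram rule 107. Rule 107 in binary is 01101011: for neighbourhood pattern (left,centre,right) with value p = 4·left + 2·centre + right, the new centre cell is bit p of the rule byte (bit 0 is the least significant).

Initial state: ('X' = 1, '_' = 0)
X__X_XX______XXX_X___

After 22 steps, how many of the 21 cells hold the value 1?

k=0  X__X_XX______XXX_X___
k=1  __X_XXX_XXXXXX_XX__XX
k=2  _X_XX_XXX____XXXX_XXX
k=3  X_XXXXX_X_XXXX__XXX_X
k=4  XXX___XX_XX__X_XX_XXX
k=5  __X_XXXXXXX_X_XXXXX__
k=6  XX_XX_____XX_XX___X_X
k=7  _XXXX_XXXXXXXXX_XX_XX
k=8  XX__XXX_______XXXXXXX
k=9  _X_XX_X_XXXXXXX______
k=10  X_XXXX_XX_____X_XXXXX
k=11  XXX__XXXX_XXXX_XX____
k=12  X_X_XX__XXX__XXXX_XXX
k=13  XX_XXX_XX_X_XX__XXX__
k=14  XXXX_XXXXX_XXX_XX_X_X
k=15  ___XXX___XXX_XXXXX_XX
k=16  _XXX_X_XXX_XXX___XXXX
k=17  XX_XX_XX_XXX_X_XXX__X
k=18  _XXXXXXXXX_XX_XX_X_XX
k=19  XX_______XXXXXXXX_XXX
k=20  _X_XXXXXXX______XXX__
k=21  X_XX_____X_XXXXXX_X_X
k=22  XXXX_XXXX_XX____XX_XX

14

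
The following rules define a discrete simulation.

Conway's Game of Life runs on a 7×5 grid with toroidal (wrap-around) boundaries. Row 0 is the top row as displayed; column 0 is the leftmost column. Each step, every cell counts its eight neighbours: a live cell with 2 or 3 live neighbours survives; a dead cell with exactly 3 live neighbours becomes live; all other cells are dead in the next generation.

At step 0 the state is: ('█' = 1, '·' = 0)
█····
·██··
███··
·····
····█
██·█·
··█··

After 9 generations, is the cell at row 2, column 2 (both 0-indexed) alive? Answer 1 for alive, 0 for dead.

1

0) █····
·██··
███··
·····
····█
██·█·
··█··
1) ··█··
··█··
█·█··
██···
█···█
█████
█·█·█
2) ··█··
··██·
█·█··
·····
·····
··█··
·····
3) ··██·
··██·
·███·
·····
·····
·····
·····
4) ··██·
····█
·█·█·
··█··
·····
·····
·····
5) ···█·
····█
··██·
··█··
·····
·····
·····
6) ·····
··█·█
··██·
··██·
·····
·····
·····
7) ·····
··█··
·█··█
··██·
·····
·····
·····
8) ·····
·····
·█···
··██·
·····
·····
·····
9) ·····
·····
··█··
··█··
·····
·····
·····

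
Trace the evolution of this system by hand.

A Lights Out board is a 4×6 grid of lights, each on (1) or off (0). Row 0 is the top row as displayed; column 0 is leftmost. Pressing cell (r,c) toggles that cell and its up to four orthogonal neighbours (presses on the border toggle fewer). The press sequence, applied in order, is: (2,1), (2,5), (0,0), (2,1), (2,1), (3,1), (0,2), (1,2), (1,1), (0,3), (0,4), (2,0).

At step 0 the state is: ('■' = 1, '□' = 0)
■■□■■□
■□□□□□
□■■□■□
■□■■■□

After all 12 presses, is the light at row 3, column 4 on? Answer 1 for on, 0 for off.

t=0: ■■□■■□
■□□□□□
□■■□■□
■□■■■□
t=1: ■■□■■□
■■□□□□
■□□□■□
■■■■■□
t=2: ■■□■■□
■■□□□■
■□□□□■
■■■■■■
t=3: □□□■■□
□■□□□■
■□□□□■
■■■■■■
t=4: □□□■■□
□□□□□■
□■■□□■
■□■■■■
t=5: □□□■■□
□■□□□■
■□□□□■
■■■■■■
t=6: □□□■■□
□■□□□■
■■□□□■
□□□■■■
t=7: □■■□■□
□■■□□■
■■□□□■
□□□■■■
t=8: □■□□■□
□□□■□■
■■■□□■
□□□■■■
t=9: □□□□■□
■■■■□■
■□■□□■
□□□■■■
t=10: □□■■□□
■■■□□■
■□■□□■
□□□■■■
t=11: □□■□■■
■■■□■■
■□■□□■
□□□■■■
t=12: □□■□■■
□■■□■■
□■■□□■
■□□■■■

1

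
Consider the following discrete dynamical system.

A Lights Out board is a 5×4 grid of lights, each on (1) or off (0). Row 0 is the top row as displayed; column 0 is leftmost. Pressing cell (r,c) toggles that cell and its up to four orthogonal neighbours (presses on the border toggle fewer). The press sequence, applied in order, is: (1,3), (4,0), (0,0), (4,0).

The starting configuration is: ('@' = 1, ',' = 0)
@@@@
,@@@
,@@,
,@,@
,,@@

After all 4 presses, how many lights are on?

0) @@@@
,@@@
,@@,
,@,@
,,@@
1) @@@,
,@,,
,@@@
,@,@
,,@@
2) @@@,
,@,,
,@@@
@@,@
@@@@
3) ,,@,
@@,,
,@@@
@@,@
@@@@
4) ,,@,
@@,,
,@@@
,@,@
,,@@

10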